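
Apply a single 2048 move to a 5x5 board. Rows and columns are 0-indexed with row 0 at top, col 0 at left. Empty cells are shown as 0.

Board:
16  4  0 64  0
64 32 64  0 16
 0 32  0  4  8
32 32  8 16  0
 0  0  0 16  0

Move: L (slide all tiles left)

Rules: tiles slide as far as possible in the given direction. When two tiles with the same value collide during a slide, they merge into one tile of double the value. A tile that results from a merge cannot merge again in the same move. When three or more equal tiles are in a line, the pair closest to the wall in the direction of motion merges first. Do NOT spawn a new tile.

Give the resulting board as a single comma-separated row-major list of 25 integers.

Answer: 16, 4, 64, 0, 0, 64, 32, 64, 16, 0, 32, 4, 8, 0, 0, 64, 8, 16, 0, 0, 16, 0, 0, 0, 0

Derivation:
Slide left:
row 0: [16, 4, 0, 64, 0] -> [16, 4, 64, 0, 0]
row 1: [64, 32, 64, 0, 16] -> [64, 32, 64, 16, 0]
row 2: [0, 32, 0, 4, 8] -> [32, 4, 8, 0, 0]
row 3: [32, 32, 8, 16, 0] -> [64, 8, 16, 0, 0]
row 4: [0, 0, 0, 16, 0] -> [16, 0, 0, 0, 0]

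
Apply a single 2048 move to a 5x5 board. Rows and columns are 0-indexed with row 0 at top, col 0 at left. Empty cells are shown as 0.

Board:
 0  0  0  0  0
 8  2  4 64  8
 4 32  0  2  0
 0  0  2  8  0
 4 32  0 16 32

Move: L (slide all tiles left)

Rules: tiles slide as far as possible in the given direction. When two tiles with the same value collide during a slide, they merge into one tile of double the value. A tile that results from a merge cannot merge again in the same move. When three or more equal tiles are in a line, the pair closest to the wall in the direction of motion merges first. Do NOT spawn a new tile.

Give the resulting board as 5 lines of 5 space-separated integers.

Slide left:
row 0: [0, 0, 0, 0, 0] -> [0, 0, 0, 0, 0]
row 1: [8, 2, 4, 64, 8] -> [8, 2, 4, 64, 8]
row 2: [4, 32, 0, 2, 0] -> [4, 32, 2, 0, 0]
row 3: [0, 0, 2, 8, 0] -> [2, 8, 0, 0, 0]
row 4: [4, 32, 0, 16, 32] -> [4, 32, 16, 32, 0]

Answer:  0  0  0  0  0
 8  2  4 64  8
 4 32  2  0  0
 2  8  0  0  0
 4 32 16 32  0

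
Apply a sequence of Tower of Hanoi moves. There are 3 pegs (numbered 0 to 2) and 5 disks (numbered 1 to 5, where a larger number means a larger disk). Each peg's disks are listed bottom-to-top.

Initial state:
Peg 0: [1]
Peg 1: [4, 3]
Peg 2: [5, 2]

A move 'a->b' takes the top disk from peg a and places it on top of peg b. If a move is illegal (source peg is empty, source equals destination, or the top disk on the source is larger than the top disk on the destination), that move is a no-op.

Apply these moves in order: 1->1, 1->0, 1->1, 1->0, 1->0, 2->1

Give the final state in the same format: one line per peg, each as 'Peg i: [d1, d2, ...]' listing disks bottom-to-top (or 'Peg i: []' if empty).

Answer: Peg 0: [1]
Peg 1: [4, 3, 2]
Peg 2: [5]

Derivation:
After move 1 (1->1):
Peg 0: [1]
Peg 1: [4, 3]
Peg 2: [5, 2]

After move 2 (1->0):
Peg 0: [1]
Peg 1: [4, 3]
Peg 2: [5, 2]

After move 3 (1->1):
Peg 0: [1]
Peg 1: [4, 3]
Peg 2: [5, 2]

After move 4 (1->0):
Peg 0: [1]
Peg 1: [4, 3]
Peg 2: [5, 2]

After move 5 (1->0):
Peg 0: [1]
Peg 1: [4, 3]
Peg 2: [5, 2]

After move 6 (2->1):
Peg 0: [1]
Peg 1: [4, 3, 2]
Peg 2: [5]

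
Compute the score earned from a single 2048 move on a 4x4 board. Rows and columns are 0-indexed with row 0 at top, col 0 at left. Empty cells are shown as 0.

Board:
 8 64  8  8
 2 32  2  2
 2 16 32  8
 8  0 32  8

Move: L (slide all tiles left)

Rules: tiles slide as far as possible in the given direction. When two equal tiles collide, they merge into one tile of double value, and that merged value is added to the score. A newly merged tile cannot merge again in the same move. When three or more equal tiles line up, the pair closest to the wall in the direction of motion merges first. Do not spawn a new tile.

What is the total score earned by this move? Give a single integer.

Answer: 20

Derivation:
Slide left:
row 0: [8, 64, 8, 8] -> [8, 64, 16, 0]  score +16 (running 16)
row 1: [2, 32, 2, 2] -> [2, 32, 4, 0]  score +4 (running 20)
row 2: [2, 16, 32, 8] -> [2, 16, 32, 8]  score +0 (running 20)
row 3: [8, 0, 32, 8] -> [8, 32, 8, 0]  score +0 (running 20)
Board after move:
 8 64 16  0
 2 32  4  0
 2 16 32  8
 8 32  8  0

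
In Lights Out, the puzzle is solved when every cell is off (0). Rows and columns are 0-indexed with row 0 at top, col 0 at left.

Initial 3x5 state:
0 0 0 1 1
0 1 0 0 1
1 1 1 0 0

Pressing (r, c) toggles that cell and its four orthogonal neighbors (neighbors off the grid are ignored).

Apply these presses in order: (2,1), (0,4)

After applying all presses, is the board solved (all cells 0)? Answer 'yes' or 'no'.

After press 1 at (2,1):
0 0 0 1 1
0 0 0 0 1
0 0 0 0 0

After press 2 at (0,4):
0 0 0 0 0
0 0 0 0 0
0 0 0 0 0

Lights still on: 0

Answer: yes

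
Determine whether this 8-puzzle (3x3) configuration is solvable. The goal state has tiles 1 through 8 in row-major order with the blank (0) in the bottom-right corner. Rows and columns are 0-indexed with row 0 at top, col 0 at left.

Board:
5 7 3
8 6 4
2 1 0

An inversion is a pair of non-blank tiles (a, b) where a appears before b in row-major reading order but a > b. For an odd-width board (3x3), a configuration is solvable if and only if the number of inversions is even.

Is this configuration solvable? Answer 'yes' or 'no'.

Inversions (pairs i<j in row-major order where tile[i] > tile[j] > 0): 21
21 is odd, so the puzzle is not solvable.

Answer: no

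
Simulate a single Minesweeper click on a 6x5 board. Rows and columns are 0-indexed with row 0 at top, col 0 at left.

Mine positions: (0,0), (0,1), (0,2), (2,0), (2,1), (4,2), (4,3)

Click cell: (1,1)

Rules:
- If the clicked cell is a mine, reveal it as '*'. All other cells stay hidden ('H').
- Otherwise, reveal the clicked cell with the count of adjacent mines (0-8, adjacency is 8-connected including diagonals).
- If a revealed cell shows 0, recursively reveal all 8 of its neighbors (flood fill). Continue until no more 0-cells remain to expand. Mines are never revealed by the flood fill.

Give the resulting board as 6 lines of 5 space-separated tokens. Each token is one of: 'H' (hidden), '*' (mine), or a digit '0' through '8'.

H H H H H
H 5 H H H
H H H H H
H H H H H
H H H H H
H H H H H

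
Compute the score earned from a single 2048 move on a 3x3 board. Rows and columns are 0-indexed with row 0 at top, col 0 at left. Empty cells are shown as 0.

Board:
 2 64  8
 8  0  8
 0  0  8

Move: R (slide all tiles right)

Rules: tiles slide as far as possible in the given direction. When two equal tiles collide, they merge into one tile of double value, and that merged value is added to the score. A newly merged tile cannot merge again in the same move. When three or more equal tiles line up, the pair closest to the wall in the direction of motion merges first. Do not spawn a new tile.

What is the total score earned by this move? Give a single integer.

Slide right:
row 0: [2, 64, 8] -> [2, 64, 8]  score +0 (running 0)
row 1: [8, 0, 8] -> [0, 0, 16]  score +16 (running 16)
row 2: [0, 0, 8] -> [0, 0, 8]  score +0 (running 16)
Board after move:
 2 64  8
 0  0 16
 0  0  8

Answer: 16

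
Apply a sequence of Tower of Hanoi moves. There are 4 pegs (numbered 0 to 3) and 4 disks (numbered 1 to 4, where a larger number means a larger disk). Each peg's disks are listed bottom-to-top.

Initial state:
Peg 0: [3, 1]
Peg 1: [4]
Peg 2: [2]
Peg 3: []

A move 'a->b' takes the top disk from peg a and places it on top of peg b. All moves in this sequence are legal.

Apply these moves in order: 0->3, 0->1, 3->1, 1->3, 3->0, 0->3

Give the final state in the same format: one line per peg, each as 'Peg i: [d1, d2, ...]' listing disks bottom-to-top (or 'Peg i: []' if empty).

After move 1 (0->3):
Peg 0: [3]
Peg 1: [4]
Peg 2: [2]
Peg 3: [1]

After move 2 (0->1):
Peg 0: []
Peg 1: [4, 3]
Peg 2: [2]
Peg 3: [1]

After move 3 (3->1):
Peg 0: []
Peg 1: [4, 3, 1]
Peg 2: [2]
Peg 3: []

After move 4 (1->3):
Peg 0: []
Peg 1: [4, 3]
Peg 2: [2]
Peg 3: [1]

After move 5 (3->0):
Peg 0: [1]
Peg 1: [4, 3]
Peg 2: [2]
Peg 3: []

After move 6 (0->3):
Peg 0: []
Peg 1: [4, 3]
Peg 2: [2]
Peg 3: [1]

Answer: Peg 0: []
Peg 1: [4, 3]
Peg 2: [2]
Peg 3: [1]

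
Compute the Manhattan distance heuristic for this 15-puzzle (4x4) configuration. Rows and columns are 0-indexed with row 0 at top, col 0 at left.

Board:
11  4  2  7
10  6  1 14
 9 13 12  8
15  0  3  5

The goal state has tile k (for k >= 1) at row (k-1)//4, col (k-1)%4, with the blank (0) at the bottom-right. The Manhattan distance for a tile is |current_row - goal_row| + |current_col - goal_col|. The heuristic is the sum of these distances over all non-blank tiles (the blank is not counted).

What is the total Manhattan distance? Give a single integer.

Tile 11: at (0,0), goal (2,2), distance |0-2|+|0-2| = 4
Tile 4: at (0,1), goal (0,3), distance |0-0|+|1-3| = 2
Tile 2: at (0,2), goal (0,1), distance |0-0|+|2-1| = 1
Tile 7: at (0,3), goal (1,2), distance |0-1|+|3-2| = 2
Tile 10: at (1,0), goal (2,1), distance |1-2|+|0-1| = 2
Tile 6: at (1,1), goal (1,1), distance |1-1|+|1-1| = 0
Tile 1: at (1,2), goal (0,0), distance |1-0|+|2-0| = 3
Tile 14: at (1,3), goal (3,1), distance |1-3|+|3-1| = 4
Tile 9: at (2,0), goal (2,0), distance |2-2|+|0-0| = 0
Tile 13: at (2,1), goal (3,0), distance |2-3|+|1-0| = 2
Tile 12: at (2,2), goal (2,3), distance |2-2|+|2-3| = 1
Tile 8: at (2,3), goal (1,3), distance |2-1|+|3-3| = 1
Tile 15: at (3,0), goal (3,2), distance |3-3|+|0-2| = 2
Tile 3: at (3,2), goal (0,2), distance |3-0|+|2-2| = 3
Tile 5: at (3,3), goal (1,0), distance |3-1|+|3-0| = 5
Sum: 4 + 2 + 1 + 2 + 2 + 0 + 3 + 4 + 0 + 2 + 1 + 1 + 2 + 3 + 5 = 32

Answer: 32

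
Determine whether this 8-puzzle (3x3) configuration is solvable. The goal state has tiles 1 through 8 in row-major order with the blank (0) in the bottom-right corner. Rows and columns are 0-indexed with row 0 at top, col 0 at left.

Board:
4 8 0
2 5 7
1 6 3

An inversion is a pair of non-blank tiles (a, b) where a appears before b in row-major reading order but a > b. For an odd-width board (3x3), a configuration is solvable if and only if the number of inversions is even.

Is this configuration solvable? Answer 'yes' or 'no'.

Inversions (pairs i<j in row-major order where tile[i] > tile[j] > 0): 16
16 is even, so the puzzle is solvable.

Answer: yes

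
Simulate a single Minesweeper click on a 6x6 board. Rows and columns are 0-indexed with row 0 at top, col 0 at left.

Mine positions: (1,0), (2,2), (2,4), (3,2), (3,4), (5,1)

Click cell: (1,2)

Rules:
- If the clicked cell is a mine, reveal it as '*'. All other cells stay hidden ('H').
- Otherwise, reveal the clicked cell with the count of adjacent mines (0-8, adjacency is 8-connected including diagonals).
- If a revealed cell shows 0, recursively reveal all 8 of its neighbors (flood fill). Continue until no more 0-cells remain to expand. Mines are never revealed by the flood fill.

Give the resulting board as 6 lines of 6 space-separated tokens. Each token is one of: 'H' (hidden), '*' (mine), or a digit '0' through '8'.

H H H H H H
H H 1 H H H
H H H H H H
H H H H H H
H H H H H H
H H H H H H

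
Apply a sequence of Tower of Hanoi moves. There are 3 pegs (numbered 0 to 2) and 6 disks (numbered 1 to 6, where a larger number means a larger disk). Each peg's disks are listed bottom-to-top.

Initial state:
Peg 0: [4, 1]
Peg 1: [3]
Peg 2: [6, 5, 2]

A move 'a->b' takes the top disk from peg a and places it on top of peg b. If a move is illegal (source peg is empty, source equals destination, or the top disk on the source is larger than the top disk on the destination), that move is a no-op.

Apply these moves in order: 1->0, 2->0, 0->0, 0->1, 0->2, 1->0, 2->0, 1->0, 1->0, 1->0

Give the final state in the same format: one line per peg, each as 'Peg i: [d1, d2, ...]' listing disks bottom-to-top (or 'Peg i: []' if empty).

After move 1 (1->0):
Peg 0: [4, 1]
Peg 1: [3]
Peg 2: [6, 5, 2]

After move 2 (2->0):
Peg 0: [4, 1]
Peg 1: [3]
Peg 2: [6, 5, 2]

After move 3 (0->0):
Peg 0: [4, 1]
Peg 1: [3]
Peg 2: [6, 5, 2]

After move 4 (0->1):
Peg 0: [4]
Peg 1: [3, 1]
Peg 2: [6, 5, 2]

After move 5 (0->2):
Peg 0: [4]
Peg 1: [3, 1]
Peg 2: [6, 5, 2]

After move 6 (1->0):
Peg 0: [4, 1]
Peg 1: [3]
Peg 2: [6, 5, 2]

After move 7 (2->0):
Peg 0: [4, 1]
Peg 1: [3]
Peg 2: [6, 5, 2]

After move 8 (1->0):
Peg 0: [4, 1]
Peg 1: [3]
Peg 2: [6, 5, 2]

After move 9 (1->0):
Peg 0: [4, 1]
Peg 1: [3]
Peg 2: [6, 5, 2]

After move 10 (1->0):
Peg 0: [4, 1]
Peg 1: [3]
Peg 2: [6, 5, 2]

Answer: Peg 0: [4, 1]
Peg 1: [3]
Peg 2: [6, 5, 2]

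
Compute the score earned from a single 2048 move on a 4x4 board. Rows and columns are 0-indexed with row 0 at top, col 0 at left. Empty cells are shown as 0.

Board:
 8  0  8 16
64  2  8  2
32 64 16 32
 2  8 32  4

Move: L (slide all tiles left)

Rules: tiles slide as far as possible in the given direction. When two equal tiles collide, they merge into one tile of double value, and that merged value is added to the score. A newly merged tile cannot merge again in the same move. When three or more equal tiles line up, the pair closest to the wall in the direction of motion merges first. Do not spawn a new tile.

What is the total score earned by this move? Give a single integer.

Answer: 16

Derivation:
Slide left:
row 0: [8, 0, 8, 16] -> [16, 16, 0, 0]  score +16 (running 16)
row 1: [64, 2, 8, 2] -> [64, 2, 8, 2]  score +0 (running 16)
row 2: [32, 64, 16, 32] -> [32, 64, 16, 32]  score +0 (running 16)
row 3: [2, 8, 32, 4] -> [2, 8, 32, 4]  score +0 (running 16)
Board after move:
16 16  0  0
64  2  8  2
32 64 16 32
 2  8 32  4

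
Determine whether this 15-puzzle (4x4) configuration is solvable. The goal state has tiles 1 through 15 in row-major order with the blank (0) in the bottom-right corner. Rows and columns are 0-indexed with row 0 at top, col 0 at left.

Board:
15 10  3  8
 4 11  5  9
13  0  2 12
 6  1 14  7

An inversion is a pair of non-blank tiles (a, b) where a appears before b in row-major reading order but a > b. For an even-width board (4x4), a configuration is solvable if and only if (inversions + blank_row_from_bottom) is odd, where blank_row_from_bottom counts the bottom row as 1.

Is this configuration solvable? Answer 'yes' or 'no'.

Answer: no

Derivation:
Inversions: 56
Blank is in row 2 (0-indexed from top), which is row 2 counting from the bottom (bottom = 1).
56 + 2 = 58, which is even, so the puzzle is not solvable.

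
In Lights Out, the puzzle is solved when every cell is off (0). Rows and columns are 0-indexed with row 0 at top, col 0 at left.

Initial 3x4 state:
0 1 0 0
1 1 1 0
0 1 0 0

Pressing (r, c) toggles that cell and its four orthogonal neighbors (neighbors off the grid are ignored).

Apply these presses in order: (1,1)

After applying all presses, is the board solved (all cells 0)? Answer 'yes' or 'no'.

Answer: yes

Derivation:
After press 1 at (1,1):
0 0 0 0
0 0 0 0
0 0 0 0

Lights still on: 0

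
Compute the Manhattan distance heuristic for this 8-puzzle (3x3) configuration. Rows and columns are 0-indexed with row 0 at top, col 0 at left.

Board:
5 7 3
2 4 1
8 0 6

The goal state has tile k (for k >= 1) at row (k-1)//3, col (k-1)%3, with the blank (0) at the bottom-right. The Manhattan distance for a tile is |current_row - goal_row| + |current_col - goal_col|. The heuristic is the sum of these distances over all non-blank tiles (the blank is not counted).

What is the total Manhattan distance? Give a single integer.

Tile 5: (0,0)->(1,1) = 2
Tile 7: (0,1)->(2,0) = 3
Tile 3: (0,2)->(0,2) = 0
Tile 2: (1,0)->(0,1) = 2
Tile 4: (1,1)->(1,0) = 1
Tile 1: (1,2)->(0,0) = 3
Tile 8: (2,0)->(2,1) = 1
Tile 6: (2,2)->(1,2) = 1
Sum: 2 + 3 + 0 + 2 + 1 + 3 + 1 + 1 = 13

Answer: 13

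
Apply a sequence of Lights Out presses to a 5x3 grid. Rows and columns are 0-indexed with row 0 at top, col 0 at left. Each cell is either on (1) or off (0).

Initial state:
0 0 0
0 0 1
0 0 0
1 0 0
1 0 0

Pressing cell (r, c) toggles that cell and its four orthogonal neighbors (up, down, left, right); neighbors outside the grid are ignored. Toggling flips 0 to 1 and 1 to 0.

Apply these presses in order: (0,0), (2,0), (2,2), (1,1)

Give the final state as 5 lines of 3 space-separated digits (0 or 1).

Answer: 1 0 0
1 1 1
1 1 1
0 0 1
1 0 0

Derivation:
After press 1 at (0,0):
1 1 0
1 0 1
0 0 0
1 0 0
1 0 0

After press 2 at (2,0):
1 1 0
0 0 1
1 1 0
0 0 0
1 0 0

After press 3 at (2,2):
1 1 0
0 0 0
1 0 1
0 0 1
1 0 0

After press 4 at (1,1):
1 0 0
1 1 1
1 1 1
0 0 1
1 0 0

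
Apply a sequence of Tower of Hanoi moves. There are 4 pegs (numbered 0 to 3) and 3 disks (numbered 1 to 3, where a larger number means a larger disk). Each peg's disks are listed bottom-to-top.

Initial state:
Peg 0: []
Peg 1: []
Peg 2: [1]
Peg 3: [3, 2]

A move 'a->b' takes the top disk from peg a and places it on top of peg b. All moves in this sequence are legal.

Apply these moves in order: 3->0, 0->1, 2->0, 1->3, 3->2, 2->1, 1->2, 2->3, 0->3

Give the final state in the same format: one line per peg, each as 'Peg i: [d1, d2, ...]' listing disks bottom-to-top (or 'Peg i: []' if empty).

After move 1 (3->0):
Peg 0: [2]
Peg 1: []
Peg 2: [1]
Peg 3: [3]

After move 2 (0->1):
Peg 0: []
Peg 1: [2]
Peg 2: [1]
Peg 3: [3]

After move 3 (2->0):
Peg 0: [1]
Peg 1: [2]
Peg 2: []
Peg 3: [3]

After move 4 (1->3):
Peg 0: [1]
Peg 1: []
Peg 2: []
Peg 3: [3, 2]

After move 5 (3->2):
Peg 0: [1]
Peg 1: []
Peg 2: [2]
Peg 3: [3]

After move 6 (2->1):
Peg 0: [1]
Peg 1: [2]
Peg 2: []
Peg 3: [3]

After move 7 (1->2):
Peg 0: [1]
Peg 1: []
Peg 2: [2]
Peg 3: [3]

After move 8 (2->3):
Peg 0: [1]
Peg 1: []
Peg 2: []
Peg 3: [3, 2]

After move 9 (0->3):
Peg 0: []
Peg 1: []
Peg 2: []
Peg 3: [3, 2, 1]

Answer: Peg 0: []
Peg 1: []
Peg 2: []
Peg 3: [3, 2, 1]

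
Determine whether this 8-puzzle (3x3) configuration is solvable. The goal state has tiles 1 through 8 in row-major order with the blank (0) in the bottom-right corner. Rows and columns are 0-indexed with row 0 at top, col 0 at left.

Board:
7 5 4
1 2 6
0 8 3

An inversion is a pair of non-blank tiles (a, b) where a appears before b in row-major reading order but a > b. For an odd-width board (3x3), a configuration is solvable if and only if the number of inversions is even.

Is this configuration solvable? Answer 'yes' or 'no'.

Inversions (pairs i<j in row-major order where tile[i] > tile[j] > 0): 15
15 is odd, so the puzzle is not solvable.

Answer: no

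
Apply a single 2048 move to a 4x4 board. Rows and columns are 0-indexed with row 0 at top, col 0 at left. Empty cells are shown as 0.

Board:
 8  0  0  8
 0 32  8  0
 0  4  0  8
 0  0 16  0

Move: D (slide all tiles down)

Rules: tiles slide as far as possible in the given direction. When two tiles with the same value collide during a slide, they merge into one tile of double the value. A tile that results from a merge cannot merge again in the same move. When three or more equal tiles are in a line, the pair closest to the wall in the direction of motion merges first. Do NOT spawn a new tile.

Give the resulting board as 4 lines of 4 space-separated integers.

Slide down:
col 0: [8, 0, 0, 0] -> [0, 0, 0, 8]
col 1: [0, 32, 4, 0] -> [0, 0, 32, 4]
col 2: [0, 8, 0, 16] -> [0, 0, 8, 16]
col 3: [8, 0, 8, 0] -> [0, 0, 0, 16]

Answer:  0  0  0  0
 0  0  0  0
 0 32  8  0
 8  4 16 16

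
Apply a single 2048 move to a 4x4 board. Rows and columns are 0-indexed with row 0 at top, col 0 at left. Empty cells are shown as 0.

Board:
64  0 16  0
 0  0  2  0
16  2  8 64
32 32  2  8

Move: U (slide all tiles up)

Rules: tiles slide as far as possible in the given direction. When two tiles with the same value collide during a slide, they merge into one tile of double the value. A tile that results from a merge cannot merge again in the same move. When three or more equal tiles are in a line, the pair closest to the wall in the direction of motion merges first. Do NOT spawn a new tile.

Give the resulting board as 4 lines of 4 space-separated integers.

Answer: 64  2 16 64
16 32  2  8
32  0  8  0
 0  0  2  0

Derivation:
Slide up:
col 0: [64, 0, 16, 32] -> [64, 16, 32, 0]
col 1: [0, 0, 2, 32] -> [2, 32, 0, 0]
col 2: [16, 2, 8, 2] -> [16, 2, 8, 2]
col 3: [0, 0, 64, 8] -> [64, 8, 0, 0]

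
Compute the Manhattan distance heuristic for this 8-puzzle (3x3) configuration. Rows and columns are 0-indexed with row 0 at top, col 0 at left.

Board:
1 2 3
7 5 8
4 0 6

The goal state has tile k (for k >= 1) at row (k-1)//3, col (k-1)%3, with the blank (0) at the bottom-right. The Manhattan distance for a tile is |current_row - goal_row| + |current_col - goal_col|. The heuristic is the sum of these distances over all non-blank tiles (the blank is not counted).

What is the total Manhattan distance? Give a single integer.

Answer: 5

Derivation:
Tile 1: (0,0)->(0,0) = 0
Tile 2: (0,1)->(0,1) = 0
Tile 3: (0,2)->(0,2) = 0
Tile 7: (1,0)->(2,0) = 1
Tile 5: (1,1)->(1,1) = 0
Tile 8: (1,2)->(2,1) = 2
Tile 4: (2,0)->(1,0) = 1
Tile 6: (2,2)->(1,2) = 1
Sum: 0 + 0 + 0 + 1 + 0 + 2 + 1 + 1 = 5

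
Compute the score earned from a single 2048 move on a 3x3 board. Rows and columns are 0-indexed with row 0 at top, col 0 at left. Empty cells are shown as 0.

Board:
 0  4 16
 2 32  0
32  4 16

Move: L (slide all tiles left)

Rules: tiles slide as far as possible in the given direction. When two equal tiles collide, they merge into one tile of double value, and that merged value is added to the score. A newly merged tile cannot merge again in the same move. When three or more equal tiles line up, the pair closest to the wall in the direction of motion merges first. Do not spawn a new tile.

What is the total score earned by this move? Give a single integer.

Slide left:
row 0: [0, 4, 16] -> [4, 16, 0]  score +0 (running 0)
row 1: [2, 32, 0] -> [2, 32, 0]  score +0 (running 0)
row 2: [32, 4, 16] -> [32, 4, 16]  score +0 (running 0)
Board after move:
 4 16  0
 2 32  0
32  4 16

Answer: 0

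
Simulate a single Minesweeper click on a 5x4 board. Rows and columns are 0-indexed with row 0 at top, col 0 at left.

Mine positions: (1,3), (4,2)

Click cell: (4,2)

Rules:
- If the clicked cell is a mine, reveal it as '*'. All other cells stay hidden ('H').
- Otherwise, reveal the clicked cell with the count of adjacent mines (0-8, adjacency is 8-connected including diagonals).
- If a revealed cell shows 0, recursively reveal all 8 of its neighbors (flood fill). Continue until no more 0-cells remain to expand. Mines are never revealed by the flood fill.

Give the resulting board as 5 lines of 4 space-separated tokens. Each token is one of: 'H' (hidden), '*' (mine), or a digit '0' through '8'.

H H H H
H H H H
H H H H
H H H H
H H * H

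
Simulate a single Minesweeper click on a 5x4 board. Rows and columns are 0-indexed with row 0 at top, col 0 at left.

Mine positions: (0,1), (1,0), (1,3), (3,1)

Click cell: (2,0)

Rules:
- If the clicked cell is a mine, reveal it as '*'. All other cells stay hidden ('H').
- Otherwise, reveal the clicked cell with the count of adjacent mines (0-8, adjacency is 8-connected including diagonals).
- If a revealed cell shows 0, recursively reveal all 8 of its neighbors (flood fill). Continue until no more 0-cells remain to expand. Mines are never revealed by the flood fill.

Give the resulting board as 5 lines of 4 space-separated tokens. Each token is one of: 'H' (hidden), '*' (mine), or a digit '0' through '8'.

H H H H
H H H H
2 H H H
H H H H
H H H H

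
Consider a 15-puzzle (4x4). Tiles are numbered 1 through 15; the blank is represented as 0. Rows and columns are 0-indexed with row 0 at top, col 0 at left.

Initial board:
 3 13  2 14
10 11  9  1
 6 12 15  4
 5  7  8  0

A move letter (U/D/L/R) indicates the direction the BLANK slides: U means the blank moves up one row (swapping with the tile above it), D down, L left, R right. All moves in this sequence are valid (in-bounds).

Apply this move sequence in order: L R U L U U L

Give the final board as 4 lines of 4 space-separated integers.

After move 1 (L):
 3 13  2 14
10 11  9  1
 6 12 15  4
 5  7  0  8

After move 2 (R):
 3 13  2 14
10 11  9  1
 6 12 15  4
 5  7  8  0

After move 3 (U):
 3 13  2 14
10 11  9  1
 6 12 15  0
 5  7  8  4

After move 4 (L):
 3 13  2 14
10 11  9  1
 6 12  0 15
 5  7  8  4

After move 5 (U):
 3 13  2 14
10 11  0  1
 6 12  9 15
 5  7  8  4

After move 6 (U):
 3 13  0 14
10 11  2  1
 6 12  9 15
 5  7  8  4

After move 7 (L):
 3  0 13 14
10 11  2  1
 6 12  9 15
 5  7  8  4

Answer:  3  0 13 14
10 11  2  1
 6 12  9 15
 5  7  8  4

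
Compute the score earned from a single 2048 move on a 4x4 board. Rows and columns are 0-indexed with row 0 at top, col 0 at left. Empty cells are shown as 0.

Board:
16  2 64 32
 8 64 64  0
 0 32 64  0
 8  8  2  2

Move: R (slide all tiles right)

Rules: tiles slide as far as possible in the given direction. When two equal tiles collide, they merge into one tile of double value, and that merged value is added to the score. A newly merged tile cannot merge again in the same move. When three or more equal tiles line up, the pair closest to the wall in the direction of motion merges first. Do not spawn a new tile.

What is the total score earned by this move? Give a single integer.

Slide right:
row 0: [16, 2, 64, 32] -> [16, 2, 64, 32]  score +0 (running 0)
row 1: [8, 64, 64, 0] -> [0, 0, 8, 128]  score +128 (running 128)
row 2: [0, 32, 64, 0] -> [0, 0, 32, 64]  score +0 (running 128)
row 3: [8, 8, 2, 2] -> [0, 0, 16, 4]  score +20 (running 148)
Board after move:
 16   2  64  32
  0   0   8 128
  0   0  32  64
  0   0  16   4

Answer: 148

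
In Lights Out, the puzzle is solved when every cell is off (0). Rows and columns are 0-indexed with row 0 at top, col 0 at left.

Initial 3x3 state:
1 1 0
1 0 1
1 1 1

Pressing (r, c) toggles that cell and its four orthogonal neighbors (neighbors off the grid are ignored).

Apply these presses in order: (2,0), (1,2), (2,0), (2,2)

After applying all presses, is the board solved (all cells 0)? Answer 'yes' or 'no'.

After press 1 at (2,0):
1 1 0
0 0 1
0 0 1

After press 2 at (1,2):
1 1 1
0 1 0
0 0 0

After press 3 at (2,0):
1 1 1
1 1 0
1 1 0

After press 4 at (2,2):
1 1 1
1 1 1
1 0 1

Lights still on: 8

Answer: no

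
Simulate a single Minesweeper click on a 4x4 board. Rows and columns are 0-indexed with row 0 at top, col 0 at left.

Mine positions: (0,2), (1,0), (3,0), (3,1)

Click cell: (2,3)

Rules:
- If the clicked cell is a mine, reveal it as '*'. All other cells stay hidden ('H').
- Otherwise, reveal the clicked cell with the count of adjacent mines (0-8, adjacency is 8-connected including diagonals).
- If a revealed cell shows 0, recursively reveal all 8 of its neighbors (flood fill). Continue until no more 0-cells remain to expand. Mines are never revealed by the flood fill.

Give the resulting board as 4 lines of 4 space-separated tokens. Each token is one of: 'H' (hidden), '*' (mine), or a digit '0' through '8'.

H H H H
H H 1 1
H H 1 0
H H 1 0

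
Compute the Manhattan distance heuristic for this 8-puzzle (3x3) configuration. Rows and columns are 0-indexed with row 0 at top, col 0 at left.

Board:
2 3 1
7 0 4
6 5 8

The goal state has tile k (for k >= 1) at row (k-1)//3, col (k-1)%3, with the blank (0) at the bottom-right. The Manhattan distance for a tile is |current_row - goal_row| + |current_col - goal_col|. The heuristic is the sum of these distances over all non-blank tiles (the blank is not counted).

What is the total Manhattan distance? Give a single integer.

Answer: 12

Derivation:
Tile 2: (0,0)->(0,1) = 1
Tile 3: (0,1)->(0,2) = 1
Tile 1: (0,2)->(0,0) = 2
Tile 7: (1,0)->(2,0) = 1
Tile 4: (1,2)->(1,0) = 2
Tile 6: (2,0)->(1,2) = 3
Tile 5: (2,1)->(1,1) = 1
Tile 8: (2,2)->(2,1) = 1
Sum: 1 + 1 + 2 + 1 + 2 + 3 + 1 + 1 = 12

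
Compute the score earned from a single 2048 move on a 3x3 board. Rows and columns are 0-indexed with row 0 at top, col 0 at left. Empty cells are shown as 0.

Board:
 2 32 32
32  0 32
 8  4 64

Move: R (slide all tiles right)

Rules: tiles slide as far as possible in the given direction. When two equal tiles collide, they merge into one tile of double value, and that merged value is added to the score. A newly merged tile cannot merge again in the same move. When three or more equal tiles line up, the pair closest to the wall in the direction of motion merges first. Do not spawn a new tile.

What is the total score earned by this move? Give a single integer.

Answer: 128

Derivation:
Slide right:
row 0: [2, 32, 32] -> [0, 2, 64]  score +64 (running 64)
row 1: [32, 0, 32] -> [0, 0, 64]  score +64 (running 128)
row 2: [8, 4, 64] -> [8, 4, 64]  score +0 (running 128)
Board after move:
 0  2 64
 0  0 64
 8  4 64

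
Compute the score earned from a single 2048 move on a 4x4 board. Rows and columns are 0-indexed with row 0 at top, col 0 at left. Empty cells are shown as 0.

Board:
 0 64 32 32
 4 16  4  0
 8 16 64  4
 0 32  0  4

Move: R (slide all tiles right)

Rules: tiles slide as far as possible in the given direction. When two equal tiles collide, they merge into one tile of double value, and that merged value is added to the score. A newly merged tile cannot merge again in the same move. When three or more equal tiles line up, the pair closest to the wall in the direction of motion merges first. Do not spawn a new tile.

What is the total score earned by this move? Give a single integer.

Answer: 64

Derivation:
Slide right:
row 0: [0, 64, 32, 32] -> [0, 0, 64, 64]  score +64 (running 64)
row 1: [4, 16, 4, 0] -> [0, 4, 16, 4]  score +0 (running 64)
row 2: [8, 16, 64, 4] -> [8, 16, 64, 4]  score +0 (running 64)
row 3: [0, 32, 0, 4] -> [0, 0, 32, 4]  score +0 (running 64)
Board after move:
 0  0 64 64
 0  4 16  4
 8 16 64  4
 0  0 32  4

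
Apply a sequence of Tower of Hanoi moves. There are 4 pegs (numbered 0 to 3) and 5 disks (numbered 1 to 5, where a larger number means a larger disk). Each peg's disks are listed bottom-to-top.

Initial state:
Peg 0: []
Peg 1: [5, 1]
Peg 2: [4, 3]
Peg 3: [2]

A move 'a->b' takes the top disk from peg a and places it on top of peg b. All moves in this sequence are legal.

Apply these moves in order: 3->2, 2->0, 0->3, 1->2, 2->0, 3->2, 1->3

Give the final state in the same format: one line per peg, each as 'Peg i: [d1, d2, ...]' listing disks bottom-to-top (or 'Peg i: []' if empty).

Answer: Peg 0: [1]
Peg 1: []
Peg 2: [4, 3, 2]
Peg 3: [5]

Derivation:
After move 1 (3->2):
Peg 0: []
Peg 1: [5, 1]
Peg 2: [4, 3, 2]
Peg 3: []

After move 2 (2->0):
Peg 0: [2]
Peg 1: [5, 1]
Peg 2: [4, 3]
Peg 3: []

After move 3 (0->3):
Peg 0: []
Peg 1: [5, 1]
Peg 2: [4, 3]
Peg 3: [2]

After move 4 (1->2):
Peg 0: []
Peg 1: [5]
Peg 2: [4, 3, 1]
Peg 3: [2]

After move 5 (2->0):
Peg 0: [1]
Peg 1: [5]
Peg 2: [4, 3]
Peg 3: [2]

After move 6 (3->2):
Peg 0: [1]
Peg 1: [5]
Peg 2: [4, 3, 2]
Peg 3: []

After move 7 (1->3):
Peg 0: [1]
Peg 1: []
Peg 2: [4, 3, 2]
Peg 3: [5]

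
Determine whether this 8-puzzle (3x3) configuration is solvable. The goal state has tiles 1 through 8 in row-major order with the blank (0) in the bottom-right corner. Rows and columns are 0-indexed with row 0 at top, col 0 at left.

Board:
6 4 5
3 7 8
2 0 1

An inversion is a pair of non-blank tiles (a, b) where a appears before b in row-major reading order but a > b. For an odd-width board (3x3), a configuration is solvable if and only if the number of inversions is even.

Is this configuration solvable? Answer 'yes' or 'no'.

Inversions (pairs i<j in row-major order where tile[i] > tile[j] > 0): 18
18 is even, so the puzzle is solvable.

Answer: yes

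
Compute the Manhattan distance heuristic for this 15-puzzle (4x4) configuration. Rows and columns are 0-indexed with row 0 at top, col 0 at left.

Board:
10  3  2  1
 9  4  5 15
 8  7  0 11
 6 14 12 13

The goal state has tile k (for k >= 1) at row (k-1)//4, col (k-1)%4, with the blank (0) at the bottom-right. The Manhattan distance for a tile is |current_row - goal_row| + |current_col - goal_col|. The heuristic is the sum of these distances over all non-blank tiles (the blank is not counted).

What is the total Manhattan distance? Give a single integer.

Answer: 32

Derivation:
Tile 10: at (0,0), goal (2,1), distance |0-2|+|0-1| = 3
Tile 3: at (0,1), goal (0,2), distance |0-0|+|1-2| = 1
Tile 2: at (0,2), goal (0,1), distance |0-0|+|2-1| = 1
Tile 1: at (0,3), goal (0,0), distance |0-0|+|3-0| = 3
Tile 9: at (1,0), goal (2,0), distance |1-2|+|0-0| = 1
Tile 4: at (1,1), goal (0,3), distance |1-0|+|1-3| = 3
Tile 5: at (1,2), goal (1,0), distance |1-1|+|2-0| = 2
Tile 15: at (1,3), goal (3,2), distance |1-3|+|3-2| = 3
Tile 8: at (2,0), goal (1,3), distance |2-1|+|0-3| = 4
Tile 7: at (2,1), goal (1,2), distance |2-1|+|1-2| = 2
Tile 11: at (2,3), goal (2,2), distance |2-2|+|3-2| = 1
Tile 6: at (3,0), goal (1,1), distance |3-1|+|0-1| = 3
Tile 14: at (3,1), goal (3,1), distance |3-3|+|1-1| = 0
Tile 12: at (3,2), goal (2,3), distance |3-2|+|2-3| = 2
Tile 13: at (3,3), goal (3,0), distance |3-3|+|3-0| = 3
Sum: 3 + 1 + 1 + 3 + 1 + 3 + 2 + 3 + 4 + 2 + 1 + 3 + 0 + 2 + 3 = 32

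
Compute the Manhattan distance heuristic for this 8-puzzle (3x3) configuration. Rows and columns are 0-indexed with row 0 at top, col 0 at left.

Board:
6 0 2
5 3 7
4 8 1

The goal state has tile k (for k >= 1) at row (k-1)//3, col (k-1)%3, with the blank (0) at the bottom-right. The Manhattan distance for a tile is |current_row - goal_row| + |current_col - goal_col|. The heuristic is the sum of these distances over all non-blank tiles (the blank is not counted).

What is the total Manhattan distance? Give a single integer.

Answer: 15

Derivation:
Tile 6: (0,0)->(1,2) = 3
Tile 2: (0,2)->(0,1) = 1
Tile 5: (1,0)->(1,1) = 1
Tile 3: (1,1)->(0,2) = 2
Tile 7: (1,2)->(2,0) = 3
Tile 4: (2,0)->(1,0) = 1
Tile 8: (2,1)->(2,1) = 0
Tile 1: (2,2)->(0,0) = 4
Sum: 3 + 1 + 1 + 2 + 3 + 1 + 0 + 4 = 15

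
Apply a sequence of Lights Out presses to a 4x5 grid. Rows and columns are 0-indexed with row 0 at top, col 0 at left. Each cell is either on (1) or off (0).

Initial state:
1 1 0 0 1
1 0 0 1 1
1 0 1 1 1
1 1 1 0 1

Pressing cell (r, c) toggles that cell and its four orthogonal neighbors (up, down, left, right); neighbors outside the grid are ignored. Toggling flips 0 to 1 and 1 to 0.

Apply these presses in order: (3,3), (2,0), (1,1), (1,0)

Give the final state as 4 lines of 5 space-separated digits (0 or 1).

Answer: 0 0 0 0 1
0 0 1 1 1
1 0 1 0 1
0 1 0 1 0

Derivation:
After press 1 at (3,3):
1 1 0 0 1
1 0 0 1 1
1 0 1 0 1
1 1 0 1 0

After press 2 at (2,0):
1 1 0 0 1
0 0 0 1 1
0 1 1 0 1
0 1 0 1 0

After press 3 at (1,1):
1 0 0 0 1
1 1 1 1 1
0 0 1 0 1
0 1 0 1 0

After press 4 at (1,0):
0 0 0 0 1
0 0 1 1 1
1 0 1 0 1
0 1 0 1 0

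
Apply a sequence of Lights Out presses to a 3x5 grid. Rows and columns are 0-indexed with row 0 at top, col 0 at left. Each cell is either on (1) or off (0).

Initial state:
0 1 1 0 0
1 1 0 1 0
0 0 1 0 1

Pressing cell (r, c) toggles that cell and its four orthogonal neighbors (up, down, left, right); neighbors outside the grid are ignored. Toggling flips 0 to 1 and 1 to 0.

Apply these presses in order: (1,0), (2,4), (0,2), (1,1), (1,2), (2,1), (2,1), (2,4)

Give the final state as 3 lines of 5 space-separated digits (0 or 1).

Answer: 1 1 1 1 0
1 0 1 0 0
1 1 0 0 1

Derivation:
After press 1 at (1,0):
1 1 1 0 0
0 0 0 1 0
1 0 1 0 1

After press 2 at (2,4):
1 1 1 0 0
0 0 0 1 1
1 0 1 1 0

After press 3 at (0,2):
1 0 0 1 0
0 0 1 1 1
1 0 1 1 0

After press 4 at (1,1):
1 1 0 1 0
1 1 0 1 1
1 1 1 1 0

After press 5 at (1,2):
1 1 1 1 0
1 0 1 0 1
1 1 0 1 0

After press 6 at (2,1):
1 1 1 1 0
1 1 1 0 1
0 0 1 1 0

After press 7 at (2,1):
1 1 1 1 0
1 0 1 0 1
1 1 0 1 0

After press 8 at (2,4):
1 1 1 1 0
1 0 1 0 0
1 1 0 0 1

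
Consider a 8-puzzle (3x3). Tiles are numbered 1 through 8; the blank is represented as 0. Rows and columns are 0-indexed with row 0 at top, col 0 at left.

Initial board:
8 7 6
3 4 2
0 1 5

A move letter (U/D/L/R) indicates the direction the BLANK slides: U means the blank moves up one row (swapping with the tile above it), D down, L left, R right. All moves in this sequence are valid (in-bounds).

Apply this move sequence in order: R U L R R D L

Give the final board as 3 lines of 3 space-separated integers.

Answer: 8 7 6
3 2 5
1 0 4

Derivation:
After move 1 (R):
8 7 6
3 4 2
1 0 5

After move 2 (U):
8 7 6
3 0 2
1 4 5

After move 3 (L):
8 7 6
0 3 2
1 4 5

After move 4 (R):
8 7 6
3 0 2
1 4 5

After move 5 (R):
8 7 6
3 2 0
1 4 5

After move 6 (D):
8 7 6
3 2 5
1 4 0

After move 7 (L):
8 7 6
3 2 5
1 0 4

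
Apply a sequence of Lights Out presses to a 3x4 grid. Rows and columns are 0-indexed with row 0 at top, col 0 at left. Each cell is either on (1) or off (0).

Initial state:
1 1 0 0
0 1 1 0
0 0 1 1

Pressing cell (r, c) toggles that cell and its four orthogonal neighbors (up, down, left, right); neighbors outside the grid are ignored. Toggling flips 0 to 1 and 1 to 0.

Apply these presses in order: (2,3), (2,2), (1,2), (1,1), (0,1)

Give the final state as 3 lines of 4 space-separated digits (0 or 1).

Answer: 0 1 0 0
1 0 0 0
0 0 0 1

Derivation:
After press 1 at (2,3):
1 1 0 0
0 1 1 1
0 0 0 0

After press 2 at (2,2):
1 1 0 0
0 1 0 1
0 1 1 1

After press 3 at (1,2):
1 1 1 0
0 0 1 0
0 1 0 1

After press 4 at (1,1):
1 0 1 0
1 1 0 0
0 0 0 1

After press 5 at (0,1):
0 1 0 0
1 0 0 0
0 0 0 1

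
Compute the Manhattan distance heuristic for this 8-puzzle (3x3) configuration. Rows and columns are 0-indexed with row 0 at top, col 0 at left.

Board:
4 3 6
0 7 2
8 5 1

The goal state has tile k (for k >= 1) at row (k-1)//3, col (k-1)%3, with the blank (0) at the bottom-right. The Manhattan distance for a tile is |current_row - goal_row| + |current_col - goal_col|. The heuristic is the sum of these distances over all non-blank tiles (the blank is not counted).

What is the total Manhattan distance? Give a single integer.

Tile 4: at (0,0), goal (1,0), distance |0-1|+|0-0| = 1
Tile 3: at (0,1), goal (0,2), distance |0-0|+|1-2| = 1
Tile 6: at (0,2), goal (1,2), distance |0-1|+|2-2| = 1
Tile 7: at (1,1), goal (2,0), distance |1-2|+|1-0| = 2
Tile 2: at (1,2), goal (0,1), distance |1-0|+|2-1| = 2
Tile 8: at (2,0), goal (2,1), distance |2-2|+|0-1| = 1
Tile 5: at (2,1), goal (1,1), distance |2-1|+|1-1| = 1
Tile 1: at (2,2), goal (0,0), distance |2-0|+|2-0| = 4
Sum: 1 + 1 + 1 + 2 + 2 + 1 + 1 + 4 = 13

Answer: 13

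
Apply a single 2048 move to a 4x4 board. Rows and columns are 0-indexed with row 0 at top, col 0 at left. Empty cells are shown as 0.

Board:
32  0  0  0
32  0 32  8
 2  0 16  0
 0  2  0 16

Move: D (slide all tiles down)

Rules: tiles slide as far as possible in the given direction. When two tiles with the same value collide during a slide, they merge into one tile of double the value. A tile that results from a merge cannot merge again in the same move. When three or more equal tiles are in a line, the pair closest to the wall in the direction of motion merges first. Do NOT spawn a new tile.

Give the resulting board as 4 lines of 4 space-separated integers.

Answer:  0  0  0  0
 0  0  0  0
64  0 32  8
 2  2 16 16

Derivation:
Slide down:
col 0: [32, 32, 2, 0] -> [0, 0, 64, 2]
col 1: [0, 0, 0, 2] -> [0, 0, 0, 2]
col 2: [0, 32, 16, 0] -> [0, 0, 32, 16]
col 3: [0, 8, 0, 16] -> [0, 0, 8, 16]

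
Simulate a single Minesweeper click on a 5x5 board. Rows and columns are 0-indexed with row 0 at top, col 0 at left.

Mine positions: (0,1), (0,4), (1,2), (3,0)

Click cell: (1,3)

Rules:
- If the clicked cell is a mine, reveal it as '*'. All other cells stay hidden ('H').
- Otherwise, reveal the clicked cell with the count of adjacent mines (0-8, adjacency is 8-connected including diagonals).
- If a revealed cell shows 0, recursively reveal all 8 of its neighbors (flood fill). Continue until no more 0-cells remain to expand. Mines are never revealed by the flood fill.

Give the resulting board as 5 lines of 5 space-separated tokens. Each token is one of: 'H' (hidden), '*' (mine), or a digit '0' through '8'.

H H H H H
H H H 2 H
H H H H H
H H H H H
H H H H H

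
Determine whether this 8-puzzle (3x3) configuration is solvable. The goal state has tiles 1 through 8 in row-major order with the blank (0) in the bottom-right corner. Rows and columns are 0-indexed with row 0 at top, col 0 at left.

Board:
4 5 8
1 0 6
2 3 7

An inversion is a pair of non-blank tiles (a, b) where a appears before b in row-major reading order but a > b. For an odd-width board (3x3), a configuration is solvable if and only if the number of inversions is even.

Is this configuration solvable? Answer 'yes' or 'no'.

Inversions (pairs i<j in row-major order where tile[i] > tile[j] > 0): 13
13 is odd, so the puzzle is not solvable.

Answer: no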